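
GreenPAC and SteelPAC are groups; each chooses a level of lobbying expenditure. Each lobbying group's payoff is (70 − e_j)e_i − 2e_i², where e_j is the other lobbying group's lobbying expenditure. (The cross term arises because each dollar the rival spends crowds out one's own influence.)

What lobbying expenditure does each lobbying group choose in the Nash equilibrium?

GreenPAC's payoff is (70 − e_S)e_G − 2e_G².
∂π/∂e_G = 70 − e_S − 4e_G = 0, so e_G = 17.5 − 0.25e_S.
Setting e_G = e_S in the reaction function: e_G = 17.5 − 0.25e_G, so e_G = 17.5 / 1.25 = 14.

14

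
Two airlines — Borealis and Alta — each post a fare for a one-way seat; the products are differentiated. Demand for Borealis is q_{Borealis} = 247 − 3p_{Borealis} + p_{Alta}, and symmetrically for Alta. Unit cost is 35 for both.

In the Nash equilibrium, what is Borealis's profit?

3759.48

Borealis's profit: π = (p_{Borealis} − 35)(247 − 3p_{Borealis} + p_{Alta}).
∂π/∂p_{Borealis} = 352 − 6p_{Borealis} + p_{Alta} = 0 ⇒ p_{Borealis} = 176/3 + (1/6)p_{Alta}.
Setting p_{Borealis} = p_{Alta} in the reaction function: p_{Borealis} = 176/3 + (1/6)p_{Borealis}, so p_{Borealis} = (176/3) / (5/6) = 70.4.
q_{Borealis} = 247 − 3·70.4 + 70.4 = 106.2.
Profit = (70.4 − 35)·106.2 = 3759.48.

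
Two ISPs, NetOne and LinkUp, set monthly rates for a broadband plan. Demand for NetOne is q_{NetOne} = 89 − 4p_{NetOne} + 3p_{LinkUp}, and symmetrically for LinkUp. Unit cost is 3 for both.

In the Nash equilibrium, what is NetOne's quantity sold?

NetOne's profit: π = (p_{NetOne} − 3)(89 − 4p_{NetOne} + 3p_{LinkUp}).
∂π/∂p_{NetOne} = 101 − 8p_{NetOne} + 3p_{LinkUp} = 0 ⇒ p_{NetOne} = 12.625 + 0.375p_{LinkUp}.
Setting p_{NetOne} = p_{LinkUp} in the reaction function: p_{NetOne} = 12.625 + 0.375p_{NetOne}, so p_{NetOne} = 12.625 / 0.625 = 20.2.
q_{NetOne} = 89 − 4·20.2 + 3·20.2 = 68.8.

68.8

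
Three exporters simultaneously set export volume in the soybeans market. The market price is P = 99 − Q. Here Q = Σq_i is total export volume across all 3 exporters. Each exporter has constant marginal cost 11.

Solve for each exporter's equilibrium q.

A representative exporter's profit is π_i = q_i(99 − Q) − 11q_i, with Q = q_i + Σ_{j≠i} q_j.
First-order condition: 88 − 2q_i − Σ_{j≠i} q_j = 0.
In a symmetric equilibrium every exporter chooses the same q, so Σ_{j≠i} q_j = 2q. The condition becomes 88 − 4q = 0, giving q = 88/4 = 22.

22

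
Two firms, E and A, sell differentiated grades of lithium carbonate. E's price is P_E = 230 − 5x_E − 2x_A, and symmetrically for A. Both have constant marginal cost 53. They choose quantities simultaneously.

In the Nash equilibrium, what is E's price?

Firm E's profit: π = x_E(230 − 5x_E − 2x_A) − 53x_E.
∂π/∂x_E = 177 − 10x_E − 2x_A = 0 ⇒ x_E = 17.7 − 0.2x_A.
The game is symmetric, so in equilibrium x_A = x_E: the reaction function gives 1.2x_E = 17.7, hence x_E = 14.75.
P_E = 230 − 5·14.75 − 2·14.75 = 126.75.

126.75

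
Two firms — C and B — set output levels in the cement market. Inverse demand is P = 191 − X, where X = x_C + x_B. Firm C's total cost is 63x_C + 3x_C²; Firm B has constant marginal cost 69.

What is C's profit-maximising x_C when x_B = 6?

Firm C's profit: π = x_C(191 − (x_C + x_B)) − 63x_C − 3x_C².
∂π/∂x_C = 128 − 8x_C − x_B = 0, so x_C = 16 − 0.125x_B.
At x_B = 6: x_C = 16 − 0.125·6 = 15.25.

15.25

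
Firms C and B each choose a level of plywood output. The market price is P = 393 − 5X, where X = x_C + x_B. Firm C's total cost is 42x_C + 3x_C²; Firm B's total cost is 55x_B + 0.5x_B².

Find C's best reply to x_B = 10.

18.8125

Firm C's profit: π = x_C(393 − 5(x_C + x_B)) − 42x_C − 3x_C².
∂π/∂x_C = 351 − 16x_C − 5x_B = 0, so x_C = 21.9375 − 0.3125x_B.
At x_B = 10: x_C = 21.9375 − 0.3125·10 = 18.8125.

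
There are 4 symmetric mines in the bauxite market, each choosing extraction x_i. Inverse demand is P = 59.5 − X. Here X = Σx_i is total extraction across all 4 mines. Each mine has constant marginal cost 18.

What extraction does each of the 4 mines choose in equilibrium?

8.3

A representative mine's profit is π_i = x_i(59.5 − X) − 18x_i, with X = x_i + Σ_{j≠i} x_j.
First-order condition: 41.5 − 2x_i − Σ_{j≠i} x_j = 0.
With identical mines, set every x_j = x: then 41.5 − 2x − 3x = 0, i.e. x = 41.5/5 = 8.3.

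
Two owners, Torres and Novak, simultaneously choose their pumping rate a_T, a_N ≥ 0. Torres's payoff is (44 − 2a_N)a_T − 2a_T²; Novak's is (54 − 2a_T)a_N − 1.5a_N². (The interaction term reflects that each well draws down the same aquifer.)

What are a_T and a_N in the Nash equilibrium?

3, 16

Expanding Torres's payoff: 44a_T − 2a_Na_T − 2a_T².
∂π/∂a_T = 44 − 2a_N − 4a_T = 0, so a_T = 11 − 0.5a_N.
Likewise for Novak: a_N = 18 − (2/3)a_T.
Substituting the second reaction function into the first: a_T = 11 − 0.5(18 − (2/3)a_T), which gives (2/3)a_T = 2 ⇒ a_T = 3.
Then a_N = 18 − (2/3)·3 = 16.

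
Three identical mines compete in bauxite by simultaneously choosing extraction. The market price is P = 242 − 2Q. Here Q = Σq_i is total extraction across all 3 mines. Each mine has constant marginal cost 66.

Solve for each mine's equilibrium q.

22

A representative mine's profit is π_i = q_i(242 − 2Q) − 66q_i, with Q = q_i + Σ_{j≠i} q_j.
First-order condition: 176 − 4q_i − 2Σ_{j≠i} q_j = 0.
With identical mines, set every q_j = q: then 176 − 4q − 4q = 0, i.e. q = 176/8 = 22.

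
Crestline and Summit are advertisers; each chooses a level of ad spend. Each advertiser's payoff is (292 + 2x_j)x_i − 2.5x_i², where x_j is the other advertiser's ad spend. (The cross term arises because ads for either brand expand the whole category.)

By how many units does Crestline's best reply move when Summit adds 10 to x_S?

4

Crestline's payoff is (292 + 2x_S)x_C − 2.5x_C².
∂π/∂x_C = 292 + 2x_S − 5x_C = 0, so x_C = 58.4 + 0.4x_S.
The reaction-function slope is 0.4, so a 10-unit rise in x_S moves x_C by 0.4 × 10 = 4. Crestline's best response rises — the actions are strategic complements.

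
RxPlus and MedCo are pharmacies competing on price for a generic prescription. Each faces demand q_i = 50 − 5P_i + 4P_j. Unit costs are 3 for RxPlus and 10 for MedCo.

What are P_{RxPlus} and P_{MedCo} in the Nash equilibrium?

RxPlus's profit: π = (P_{RxPlus} − 3)(50 − 5P_{RxPlus} + 4P_{MedCo}).
∂π/∂P_{RxPlus} = 65 − 10P_{RxPlus} + 4P_{MedCo} = 0 ⇒ P_{RxPlus} = 6.5 + 0.4P_{MedCo}.
Similarly P_{MedCo} = 10 + 0.4P_{RxPlus}.
Substituting the second reaction function into the first: P_{RxPlus} = 6.5 + 0.4(10 + 0.4P_{RxPlus}), which gives 0.84P_{RxPlus} = 10.5 ⇒ P_{RxPlus} = 12.5.
Then P_{MedCo} = 10 + 0.4·12.5 = 15.

12.5, 15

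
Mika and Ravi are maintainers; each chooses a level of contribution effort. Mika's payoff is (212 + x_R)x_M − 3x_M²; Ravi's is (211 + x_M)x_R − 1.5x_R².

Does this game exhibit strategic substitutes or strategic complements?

Expanding Mika's payoff: 212x_M + x_Rx_M − 3x_M².
∂π/∂x_M = 212 + x_R − 6x_M = 0, so x_M = 106/3 + (1/6)x_R.
The best-response slope dx_M/dx_R = 1/6 > 0: the reaction function is upward-sloping, so the choices are strategic complements.

strategic complements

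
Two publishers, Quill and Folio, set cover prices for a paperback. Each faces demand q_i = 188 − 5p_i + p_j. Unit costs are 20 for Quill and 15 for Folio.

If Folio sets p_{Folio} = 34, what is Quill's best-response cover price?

Quill's profit: π = (p_{Quill} − 20)(188 − 5p_{Quill} + p_{Folio}).
∂π/∂p_{Quill} = 288 − 10p_{Quill} + p_{Folio} = 0 ⇒ p_{Quill} = 28.8 + 0.1p_{Folio}.
At p_{Folio} = 34: p_{Quill} = 28.8 + 0.1·34 = 32.2.

32.2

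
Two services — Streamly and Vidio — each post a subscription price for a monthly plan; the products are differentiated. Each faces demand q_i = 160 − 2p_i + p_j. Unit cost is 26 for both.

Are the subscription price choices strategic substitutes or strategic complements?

Streamly's profit: π = (p_{Streamly} − 26)(160 − 2p_{Streamly} + p_{Vidio}).
∂π/∂p_{Streamly} = 212 − 4p_{Streamly} + p_{Vidio} = 0 ⇒ p_{Streamly} = 53 + 0.25p_{Vidio}.
The best-response slope dp_{Streamly}/dp_{Vidio} = 0.25 > 0: the reaction function is upward-sloping, so the choices are strategic complements.

strategic complements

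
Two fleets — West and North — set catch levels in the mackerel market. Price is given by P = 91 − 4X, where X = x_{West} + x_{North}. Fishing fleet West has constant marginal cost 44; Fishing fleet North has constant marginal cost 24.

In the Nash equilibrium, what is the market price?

53

Fishing fleet West's profit: π = x_{West}(91 − 4(x_{West} + x_{North})) − 44x_{West}.
∂π/∂x_{West} = 47 − 8x_{West} − 4x_{North} = 0, so x_{West} = 5.875 − 0.5x_{North}.
By the same steps for North: x_{North} = 8.375 − 0.5x_{West}.
Substituting the second reaction function into the first: x_{West} = 5.875 − 0.5(8.375 − 0.5x_{West}), which gives 0.75x_{West} = 1.6875 ⇒ x_{West} = 2.25.
Then x_{North} = 8.375 − 0.5·2.25 = 7.25.
Equilibrium price: P = 91 − 4·9.5 = 53.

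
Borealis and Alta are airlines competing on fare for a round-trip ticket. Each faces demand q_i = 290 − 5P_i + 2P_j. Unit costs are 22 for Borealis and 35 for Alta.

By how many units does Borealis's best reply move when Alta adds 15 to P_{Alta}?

Borealis's profit: π = (P_{Borealis} − 22)(290 − 5P_{Borealis} + 2P_{Alta}).
∂π/∂P_{Borealis} = 400 − 10P_{Borealis} + 2P_{Alta} = 0 ⇒ P_{Borealis} = 40 + 0.2P_{Alta}.
The reaction-function slope is 0.2, so a 15-unit rise in P_{Alta} moves P_{Borealis} by 0.2 × 15 = 3. Borealis's best response rises — the actions are strategic complements.

3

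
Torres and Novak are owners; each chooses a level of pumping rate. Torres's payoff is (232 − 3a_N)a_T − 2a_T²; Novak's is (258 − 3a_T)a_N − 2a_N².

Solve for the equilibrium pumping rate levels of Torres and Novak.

Expanding Torres's payoff: 232a_T − 3a_Na_T − 2a_T².
∂π/∂a_T = 232 − 3a_N − 4a_T = 0, so a_T = 58 − 0.75a_N.
Likewise for Novak: a_N = 64.5 − 0.75a_T.
Plugging a_N into Torres's best response: a_T = 58 − 0.75(64.5 − 0.75a_T) ⇒ 0.4375a_T = 9.625, so a_T = 22.
Then a_N = 64.5 − 0.75·22 = 48.

22, 48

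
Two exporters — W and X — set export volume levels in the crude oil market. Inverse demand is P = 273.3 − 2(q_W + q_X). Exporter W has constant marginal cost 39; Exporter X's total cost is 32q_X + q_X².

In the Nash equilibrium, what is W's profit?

Exporter W's profit: π = q_W(273.3 − 2(q_W + q_X)) − 39q_W.
∂π/∂q_W = 234.3 − 4q_W − 2q_X = 0, so q_W = 58.575 − 0.5q_X.
For X: ∂π/∂q_X = 241.3 − 6q_X − 2q_W = 0 ⇒ q_X = 2413/60 − (1/3)q_W.
Substituting the second reaction function into the first: q_W = 58.575 − 0.5(2413/60 − (1/3)q_W), which gives (5/6)q_W = 577/15 ⇒ q_W = 46.16.
Then q_X = 2413/60 − (1/3)·46.16 = 24.83.
Price P = 273.3 − 2·70.99 = 131.32.
W's profit: (131.32 − 39)·46.16 = 4261.4912.

4261.4912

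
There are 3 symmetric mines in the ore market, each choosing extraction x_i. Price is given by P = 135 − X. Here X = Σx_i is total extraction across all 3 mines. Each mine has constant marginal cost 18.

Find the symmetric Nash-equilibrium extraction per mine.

A representative mine's profit is π_i = x_i(135 − X) − 18x_i, with X = x_i + Σ_{j≠i} x_j.
First-order condition: 117 − 2x_i − Σ_{j≠i} x_j = 0.
Imposing symmetry (x_j = x for all j) turns Σ_{j≠i} x_j into 2x, so 117 = 4x and x = 29.25.

29.25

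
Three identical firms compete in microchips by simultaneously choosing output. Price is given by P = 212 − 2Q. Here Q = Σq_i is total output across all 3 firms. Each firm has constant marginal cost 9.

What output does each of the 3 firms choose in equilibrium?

A representative firm's profit is π_i = q_i(212 − 2Q) − 9q_i, with Q = q_i + Σ_{j≠i} q_j.
First-order condition: 203 − 4q_i − 2Σ_{j≠i} q_j = 0.
In a symmetric equilibrium every firm chooses the same q, so Σ_{j≠i} q_j = 2q. The condition becomes 203 − 8q = 0, giving q = 203/8 = 25.375.

25.375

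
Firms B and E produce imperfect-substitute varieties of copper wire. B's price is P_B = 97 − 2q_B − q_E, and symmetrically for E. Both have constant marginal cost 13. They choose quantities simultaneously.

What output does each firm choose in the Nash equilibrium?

Firm B's profit: π = q_B(97 − 2q_B − q_E) − 13q_B.
∂π/∂q_B = 84 − 4q_B − q_E = 0 ⇒ q_B = 21 − 0.25q_E.
By symmetry q_E = q_B; substituting into the reaction function, 1.25q_B = 21 and q_B = 16.8.

16.8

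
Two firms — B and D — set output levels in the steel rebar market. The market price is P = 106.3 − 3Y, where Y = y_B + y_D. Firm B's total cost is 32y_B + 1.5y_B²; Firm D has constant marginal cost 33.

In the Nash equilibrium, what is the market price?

Firm B's profit: π = y_B(106.3 − 3(y_B + y_D)) − 32y_B − 1.5y_B².
∂π/∂y_B = 74.3 − 9y_B − 3y_D = 0, so y_B = 743/90 − (1/3)y_D.
For D: ∂π/∂y_D = 73.3 − 6y_D − 3y_B = 0 ⇒ y_D = 733/60 − 0.5y_B.
Plugging y_D into B's best response: y_B = 743/90 − (1/3)(733/60 − 0.5y_B) ⇒ (5/6)y_B = 251/60, so y_B = 5.02.
Then y_D = 733/60 − 0.5·5.02 = 728/75.
Equilibrium price: P = 106.3 − 3·(2209/150) = 62.12.

62.12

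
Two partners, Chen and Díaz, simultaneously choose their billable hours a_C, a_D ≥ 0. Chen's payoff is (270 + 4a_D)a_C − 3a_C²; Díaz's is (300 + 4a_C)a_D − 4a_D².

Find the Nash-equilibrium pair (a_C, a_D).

Expanding Chen's payoff: 270a_C + 4a_Da_C − 3a_C².
∂π/∂a_C = 270 + 4a_D − 6a_C = 0, so a_C = 45 + (2/3)a_D.
Likewise for Díaz: a_D = 37.5 + 0.5a_C.
Substituting the second reaction function into the first: a_C = 45 + (2/3)(37.5 + 0.5a_C), which gives (2/3)a_C = 70 ⇒ a_C = 105.
Then a_D = 37.5 + 0.5·105 = 90.

105, 90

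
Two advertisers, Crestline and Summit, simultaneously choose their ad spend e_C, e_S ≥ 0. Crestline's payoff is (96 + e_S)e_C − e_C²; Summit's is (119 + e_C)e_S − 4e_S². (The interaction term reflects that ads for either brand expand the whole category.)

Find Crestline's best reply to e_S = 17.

Expanding Crestline's payoff: 96e_C + e_Se_C − e_C².
∂π/∂e_C = 96 + e_S − 2e_C = 0, so e_C = 48 + 0.5e_S.
At e_S = 17: e_C = 48 + 0.5·17 = 56.5.

56.5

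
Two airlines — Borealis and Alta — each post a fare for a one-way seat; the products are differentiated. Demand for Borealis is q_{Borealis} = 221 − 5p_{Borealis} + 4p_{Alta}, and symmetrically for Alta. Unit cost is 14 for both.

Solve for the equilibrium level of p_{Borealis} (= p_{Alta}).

48.5

Borealis's profit: π = (p_{Borealis} − 14)(221 − 5p_{Borealis} + 4p_{Alta}).
∂π/∂p_{Borealis} = 291 − 10p_{Borealis} + 4p_{Alta} = 0 ⇒ p_{Borealis} = 29.1 + 0.4p_{Alta}.
Setting p_{Borealis} = p_{Alta} in the reaction function: p_{Borealis} = 29.1 + 0.4p_{Borealis}, so p_{Borealis} = 29.1 / 0.6 = 48.5.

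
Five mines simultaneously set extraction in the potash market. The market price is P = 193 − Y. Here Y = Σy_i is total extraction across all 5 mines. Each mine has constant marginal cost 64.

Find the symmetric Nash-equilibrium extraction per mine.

A representative mine's profit is π_i = y_i(193 − Y) − 64y_i, with Y = y_i + Σ_{j≠i} y_j.
First-order condition: 129 − 2y_i − Σ_{j≠i} y_j = 0.
With identical mines, set every y_j = y: then 129 − 2y − 4y = 0, i.e. y = 129/6 = 21.5.

21.5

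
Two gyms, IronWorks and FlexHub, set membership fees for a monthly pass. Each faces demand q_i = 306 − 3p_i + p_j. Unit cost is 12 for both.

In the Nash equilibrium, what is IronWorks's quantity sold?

IronWorks's profit: π = (p_{IronWorks} − 12)(306 − 3p_{IronWorks} + p_{FlexHub}).
∂π/∂p_{IronWorks} = 342 − 6p_{IronWorks} + p_{FlexHub} = 0 ⇒ p_{IronWorks} = 57 + (1/6)p_{FlexHub}.
The game is symmetric, so in equilibrium p_{FlexHub} = p_{IronWorks}: the reaction function gives (5/6)p_{IronWorks} = 57, hence p_{IronWorks} = 68.4.
q_{IronWorks} = 306 − 3·68.4 + 68.4 = 169.2.

169.2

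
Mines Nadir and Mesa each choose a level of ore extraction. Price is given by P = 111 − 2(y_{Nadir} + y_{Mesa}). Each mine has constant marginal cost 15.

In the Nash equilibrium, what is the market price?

47

Mine Nadir's profit: π = y_{Nadir}(111 − 2(y_{Nadir} + y_{Mesa})) − 15y_{Nadir}.
∂π/∂y_{Nadir} = 96 − 4y_{Nadir} − 2y_{Mesa} = 0, so y_{Nadir} = 24 − 0.5y_{Mesa}.
Setting y_{Nadir} = y_{Mesa} in the reaction function: y_{Nadir} = 24 − 0.5y_{Nadir}, so y_{Nadir} = 24 / 1.5 = 16.
Equilibrium price: P = 111 − 2·32 = 47.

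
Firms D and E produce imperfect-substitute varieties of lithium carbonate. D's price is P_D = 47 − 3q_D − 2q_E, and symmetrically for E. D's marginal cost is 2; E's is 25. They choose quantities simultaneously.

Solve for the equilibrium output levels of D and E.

7.0625, 1.3125

Firm D's profit: π = q_D(47 − 3q_D − 2q_E) − 2q_D.
∂π/∂q_D = 45 − 6q_D − 2q_E = 0 ⇒ q_D = 7.5 − (1/3)q_E.
Similarly q_E = 11/3 − (1/3)q_D.
Substituting the second reaction function into the first: q_D = 7.5 − (1/3)(11/3 − (1/3)q_D), which gives (8/9)q_D = 113/18 ⇒ q_D = 7.0625.
Then q_E = 11/3 − (1/3)·7.0625 = 1.3125.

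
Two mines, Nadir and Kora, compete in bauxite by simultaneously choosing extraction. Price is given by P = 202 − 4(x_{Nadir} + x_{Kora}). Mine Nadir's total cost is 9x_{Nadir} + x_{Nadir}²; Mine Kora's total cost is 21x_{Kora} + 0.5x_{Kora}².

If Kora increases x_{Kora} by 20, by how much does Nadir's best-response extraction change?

-8

Mine Nadir's profit: π = x_{Nadir}(202 − 4(x_{Nadir} + x_{Kora})) − 9x_{Nadir} − x_{Nadir}².
∂π/∂x_{Nadir} = 193 − 10x_{Nadir} − 4x_{Kora} = 0, so x_{Nadir} = 19.3 − 0.4x_{Kora}.
The reaction-function slope is −0.4, so a 20-unit rise in x_{Kora} moves x_{Nadir} by −0.4 × 20 = −8. Nadir's best response falls — the actions are strategic substitutes.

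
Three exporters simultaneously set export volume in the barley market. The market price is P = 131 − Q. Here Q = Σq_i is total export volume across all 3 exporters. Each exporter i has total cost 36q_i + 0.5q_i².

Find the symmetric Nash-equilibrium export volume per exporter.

A representative exporter's profit is π_i = q_i(131 − Q) − 36q_i − 0.5q_i², with Q = q_i + Σ_{j≠i} q_j.
First-order condition: 95 − 3q_i − Σ_{j≠i} q_j = 0.
With identical exporters, set every q_j = q: then 95 − 3q − 2q = 0, i.e. q = 95/5 = 19.

19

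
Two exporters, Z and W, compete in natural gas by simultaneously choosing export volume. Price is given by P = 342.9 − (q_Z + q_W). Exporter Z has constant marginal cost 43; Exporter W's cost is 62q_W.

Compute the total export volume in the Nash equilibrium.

193.6

Exporter Z's profit: π = q_Z(342.9 − (q_Z + q_W)) − 43q_Z.
∂π/∂q_Z = 299.9 − 2q_Z − q_W = 0, so q_Z = 149.95 − 0.5q_W.
By the same steps for W: q_W = 140.45 − 0.5q_Z.
Solving the two reaction functions simultaneously: (1 − (−0.5)(−0.5))q_Z = 149.95 − 0.5·140.45, so 0.75q_Z = 79.725 and q_Z = 106.3.
Then q_W = 140.45 − 0.5·106.3 = 87.3.
Total export volume: 106.3 + 87.3 = 193.6.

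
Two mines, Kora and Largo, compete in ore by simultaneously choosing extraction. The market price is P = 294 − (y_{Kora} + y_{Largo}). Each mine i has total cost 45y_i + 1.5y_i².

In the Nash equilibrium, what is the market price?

Mine Kora's profit: π = y_{Kora}(294 − (y_{Kora} + y_{Largo})) − 45y_{Kora} − 1.5y_{Kora}².
∂π/∂y_{Kora} = 249 − 5y_{Kora} − y_{Largo} = 0, so y_{Kora} = 49.8 − 0.2y_{Largo}.
Setting y_{Kora} = y_{Largo} in the reaction function: y_{Kora} = 49.8 − 0.2y_{Kora}, so y_{Kora} = 49.8 / 1.2 = 41.5.
Equilibrium price: P = 294 − 83 = 211.

211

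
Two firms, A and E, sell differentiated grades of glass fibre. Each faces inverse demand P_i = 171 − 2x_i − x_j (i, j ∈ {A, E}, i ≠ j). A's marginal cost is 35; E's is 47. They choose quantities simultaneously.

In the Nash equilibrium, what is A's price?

Firm A's profit: π = x_A(171 − 2x_A − x_E) − 35x_A.
∂π/∂x_A = 136 − 4x_A − x_E = 0 ⇒ x_A = 34 − 0.25x_E.
Similarly x_E = 31 − 0.25x_A.
Plugging x_E into A's best response: x_A = 34 − 0.25(31 − 0.25x_A) ⇒ 0.9375x_A = 26.25, so x_A = 28.
Then x_E = 31 − 0.25·28 = 24.
P_A = 171 − 2·28 − 24 = 91.

91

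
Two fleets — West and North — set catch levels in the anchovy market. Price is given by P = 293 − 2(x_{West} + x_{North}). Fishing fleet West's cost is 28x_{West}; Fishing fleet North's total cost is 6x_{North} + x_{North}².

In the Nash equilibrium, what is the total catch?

81.7

Fishing fleet West's profit: π = x_{West}(293 − 2(x_{West} + x_{North})) − 28x_{West}.
∂π/∂x_{West} = 265 − 4x_{West} − 2x_{North} = 0, so x_{West} = 66.25 − 0.5x_{North}.
For North: ∂π/∂x_{North} = 287 − 6x_{North} − 2x_{West} = 0 ⇒ x_{North} = 287/6 − (1/3)x_{West}.
Solving the two reaction functions simultaneously: (1 − (−0.5)(−1/3))x_{West} = 66.25 − 0.5·(287/6), so (5/6)x_{West} = 127/3 and x_{West} = 50.8.
Then x_{North} = 287/6 − (1/3)·50.8 = 30.9.
Total catch: 50.8 + 30.9 = 81.7.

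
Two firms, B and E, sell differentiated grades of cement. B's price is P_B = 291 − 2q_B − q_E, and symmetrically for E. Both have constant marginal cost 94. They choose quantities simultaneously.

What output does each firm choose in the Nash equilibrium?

Firm B's profit: π = q_B(291 − 2q_B − q_E) − 94q_B.
∂π/∂q_B = 197 − 4q_B − q_E = 0 ⇒ q_B = 49.25 − 0.25q_E.
Setting q_B = q_E in the reaction function: q_B = 49.25 − 0.25q_B, so q_B = 49.25 / 1.25 = 39.4.

39.4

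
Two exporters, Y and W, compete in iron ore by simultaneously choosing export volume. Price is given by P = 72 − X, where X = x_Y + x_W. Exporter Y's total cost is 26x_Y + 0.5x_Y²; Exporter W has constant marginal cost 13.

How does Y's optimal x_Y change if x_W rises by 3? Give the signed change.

-1

Exporter Y's profit: π = x_Y(72 − (x_Y + x_W)) − 26x_Y − 0.5x_Y².
∂π/∂x_Y = 46 − 3x_Y − x_W = 0, so x_Y = 46/3 − (1/3)x_W.
The reaction-function slope is −1/3, so a 3-unit rise in x_W moves x_Y by −1/3 × 3 = −1. Y's best response falls — the actions are strategic substitutes.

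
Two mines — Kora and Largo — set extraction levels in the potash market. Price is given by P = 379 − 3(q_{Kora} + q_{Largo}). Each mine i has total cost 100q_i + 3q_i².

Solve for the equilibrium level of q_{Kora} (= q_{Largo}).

18.6

Mine Kora's profit: π = q_{Kora}(379 − 3(q_{Kora} + q_{Largo})) − 100q_{Kora} − 3q_{Kora}².
∂π/∂q_{Kora} = 279 − 12q_{Kora} − 3q_{Largo} = 0, so q_{Kora} = 23.25 − 0.25q_{Largo}.
By symmetry q_{Largo} = q_{Kora}; substituting into the reaction function, 1.25q_{Kora} = 23.25 and q_{Kora} = 18.6.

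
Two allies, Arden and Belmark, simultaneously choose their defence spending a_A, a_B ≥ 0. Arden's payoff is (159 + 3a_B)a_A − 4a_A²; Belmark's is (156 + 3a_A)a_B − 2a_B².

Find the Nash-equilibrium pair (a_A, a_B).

Expanding Arden's payoff: 159a_A + 3a_Ba_A − 4a_A².
∂π/∂a_A = 159 + 3a_B − 8a_A = 0, so a_A = 19.875 + 0.375a_B.
Likewise for Belmark: a_B = 39 + 0.75a_A.
Plugging a_B into Arden's best response: a_A = 19.875 + 0.375(39 + 0.75a_A) ⇒ (23/32)a_A = 34.5, so a_A = 48.
Then a_B = 39 + 0.75·48 = 75.

48, 75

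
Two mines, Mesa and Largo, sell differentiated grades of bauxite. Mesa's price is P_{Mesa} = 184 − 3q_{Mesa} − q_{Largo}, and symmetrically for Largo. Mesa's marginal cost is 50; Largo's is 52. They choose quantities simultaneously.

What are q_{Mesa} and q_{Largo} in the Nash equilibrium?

19.2, 18.8

Mine Mesa's profit: π = q_{Mesa}(184 − 3q_{Mesa} − q_{Largo}) − 50q_{Mesa}.
∂π/∂q_{Mesa} = 134 − 6q_{Mesa} − q_{Largo} = 0 ⇒ q_{Mesa} = 67/3 − (1/6)q_{Largo}.
Similarly q_{Largo} = 22 − (1/6)q_{Mesa}.
Substituting the second reaction function into the first: q_{Mesa} = 67/3 − (1/6)(22 − (1/6)q_{Mesa}), which gives (35/36)q_{Mesa} = 56/3 ⇒ q_{Mesa} = 19.2.
Then q_{Largo} = 22 − (1/6)·19.2 = 18.8.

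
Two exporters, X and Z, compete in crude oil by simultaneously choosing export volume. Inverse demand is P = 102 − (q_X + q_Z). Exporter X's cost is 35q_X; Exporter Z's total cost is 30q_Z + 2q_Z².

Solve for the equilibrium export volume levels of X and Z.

30, 7

Exporter X's profit: π = q_X(102 − (q_X + q_Z)) − 35q_X.
∂π/∂q_X = 67 − 2q_X − q_Z = 0, so q_X = 33.5 − 0.5q_Z.
For Z: ∂π/∂q_Z = 72 − 6q_Z − q_X = 0 ⇒ q_Z = 12 − (1/6)q_X.
Plugging q_Z into X's best response: q_X = 33.5 − 0.5(12 − (1/6)q_X) ⇒ (11/12)q_X = 27.5, so q_X = 30.
Then q_Z = 12 − (1/6)·30 = 7.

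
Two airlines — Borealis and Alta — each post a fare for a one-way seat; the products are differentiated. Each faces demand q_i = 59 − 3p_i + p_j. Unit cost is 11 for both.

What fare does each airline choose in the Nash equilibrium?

18.4

Borealis's profit: π = (p_{Borealis} − 11)(59 − 3p_{Borealis} + p_{Alta}).
∂π/∂p_{Borealis} = 92 − 6p_{Borealis} + p_{Alta} = 0 ⇒ p_{Borealis} = 46/3 + (1/6)p_{Alta}.
The game is symmetric, so in equilibrium p_{Alta} = p_{Borealis}: the reaction function gives (5/6)p_{Borealis} = 46/3, hence p_{Borealis} = 18.4.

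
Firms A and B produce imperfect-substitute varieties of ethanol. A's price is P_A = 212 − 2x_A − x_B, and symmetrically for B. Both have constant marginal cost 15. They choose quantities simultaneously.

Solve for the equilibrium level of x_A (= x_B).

Firm A's profit: π = x_A(212 − 2x_A − x_B) − 15x_A.
∂π/∂x_A = 197 − 4x_A − x_B = 0 ⇒ x_A = 49.25 − 0.25x_B.
The game is symmetric, so in equilibrium x_B = x_A: the reaction function gives 1.25x_A = 49.25, hence x_A = 39.4.

39.4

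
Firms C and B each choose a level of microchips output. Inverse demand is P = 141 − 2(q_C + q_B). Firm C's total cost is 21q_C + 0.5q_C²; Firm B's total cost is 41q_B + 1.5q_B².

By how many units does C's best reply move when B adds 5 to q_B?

Firm C's profit: π = q_C(141 − 2(q_C + q_B)) − 21q_C − 0.5q_C².
∂π/∂q_C = 120 − 5q_C − 2q_B = 0, so q_C = 24 − 0.4q_B.
The reaction-function slope is −0.4, so a 5-unit rise in q_B moves q_C by −0.4 × 5 = −2. C's best response falls — the actions are strategic substitutes.

-2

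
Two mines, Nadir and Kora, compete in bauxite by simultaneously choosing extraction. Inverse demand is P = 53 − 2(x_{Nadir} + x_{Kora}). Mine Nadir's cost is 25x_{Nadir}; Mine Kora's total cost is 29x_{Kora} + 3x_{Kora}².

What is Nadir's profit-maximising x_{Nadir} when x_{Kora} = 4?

5

Mine Nadir's profit: π = x_{Nadir}(53 − 2(x_{Nadir} + x_{Kora})) − 25x_{Nadir}.
∂π/∂x_{Nadir} = 28 − 4x_{Nadir} − 2x_{Kora} = 0, so x_{Nadir} = 7 − 0.5x_{Kora}.
At x_{Kora} = 4: x_{Nadir} = 7 − 0.5·4 = 5.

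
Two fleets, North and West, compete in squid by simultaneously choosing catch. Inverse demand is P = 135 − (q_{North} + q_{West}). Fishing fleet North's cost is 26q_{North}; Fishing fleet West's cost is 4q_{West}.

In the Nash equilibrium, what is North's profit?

Fishing fleet North's profit: π = q_{North}(135 − (q_{North} + q_{West})) − 26q_{North}.
∂π/∂q_{North} = 109 − 2q_{North} − q_{West} = 0, so q_{North} = 54.5 − 0.5q_{West}.
By the same steps for West: q_{West} = 65.5 − 0.5q_{North}.
Solving the two reaction functions simultaneously: (1 − (−0.5)(−0.5))q_{North} = 54.5 − 0.5·65.5, so 0.75q_{North} = 21.75 and q_{North} = 29.
Then q_{West} = 65.5 − 0.5·29 = 51.
Price P = 135 − 80 = 55.
North's profit: (55 − 26)·29 = 841.

841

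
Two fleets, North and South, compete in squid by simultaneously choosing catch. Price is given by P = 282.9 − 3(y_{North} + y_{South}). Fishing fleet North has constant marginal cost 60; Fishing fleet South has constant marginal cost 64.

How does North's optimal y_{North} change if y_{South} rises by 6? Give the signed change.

Fishing fleet North's profit: π = y_{North}(282.9 − 3(y_{North} + y_{South})) − 60y_{North}.
∂π/∂y_{North} = 222.9 − 6y_{North} − 3y_{South} = 0, so y_{North} = 37.15 − 0.5y_{South}.
The reaction-function slope is −0.5, so a 6-unit rise in y_{South} moves y_{North} by −0.5 × 6 = −3. North's best response falls — the actions are strategic substitutes.

-3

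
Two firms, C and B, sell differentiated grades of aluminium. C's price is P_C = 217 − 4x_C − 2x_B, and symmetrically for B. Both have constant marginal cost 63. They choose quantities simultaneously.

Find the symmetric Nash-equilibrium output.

15.4

Firm C's profit: π = x_C(217 − 4x_C − 2x_B) − 63x_C.
∂π/∂x_C = 154 − 8x_C − 2x_B = 0 ⇒ x_C = 19.25 − 0.25x_B.
By symmetry x_B = x_C; substituting into the reaction function, 1.25x_C = 19.25 and x_C = 15.4.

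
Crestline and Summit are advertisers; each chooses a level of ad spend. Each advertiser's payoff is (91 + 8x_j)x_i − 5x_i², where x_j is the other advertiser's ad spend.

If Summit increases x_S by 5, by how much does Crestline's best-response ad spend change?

4

Crestline's payoff is (91 + 8x_S)x_C − 5x_C².
∂π/∂x_C = 91 + 8x_S − 10x_C = 0, so x_C = 9.1 + 0.8x_S.
The reaction-function slope is 0.8, so a 5-unit rise in x_S moves x_C by 0.8 × 5 = 4. Crestline's best response rises — the actions are strategic complements.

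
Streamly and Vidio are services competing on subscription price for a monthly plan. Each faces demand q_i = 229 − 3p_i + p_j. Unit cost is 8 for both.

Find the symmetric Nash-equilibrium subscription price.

Streamly's profit: π = (p_{Streamly} − 8)(229 − 3p_{Streamly} + p_{Vidio}).
∂π/∂p_{Streamly} = 253 − 6p_{Streamly} + p_{Vidio} = 0 ⇒ p_{Streamly} = 253/6 + (1/6)p_{Vidio}.
Setting p_{Streamly} = p_{Vidio} in the reaction function: p_{Streamly} = 253/6 + (1/6)p_{Streamly}, so p_{Streamly} = (253/6) / (5/6) = 50.6.

50.6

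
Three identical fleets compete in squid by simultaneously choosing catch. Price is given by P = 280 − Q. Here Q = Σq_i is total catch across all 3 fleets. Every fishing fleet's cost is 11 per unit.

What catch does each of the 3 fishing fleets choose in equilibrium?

A representative fishing fleet's profit is π_i = q_i(280 − Q) − 11q_i, with Q = q_i + Σ_{j≠i} q_j.
First-order condition: 269 − 2q_i − Σ_{j≠i} q_j = 0.
Imposing symmetry (q_j = q for all j) turns Σ_{j≠i} q_j into 2q, so 269 = 4q and q = 67.25.

67.25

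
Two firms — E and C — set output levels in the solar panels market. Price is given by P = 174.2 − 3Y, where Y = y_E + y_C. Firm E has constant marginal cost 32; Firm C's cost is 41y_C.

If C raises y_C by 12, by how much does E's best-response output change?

Firm E's profit: π = y_E(174.2 − 3(y_E + y_C)) − 32y_E.
∂π/∂y_E = 142.2 − 6y_E − 3y_C = 0, so y_E = 23.7 − 0.5y_C.
The reaction-function slope is −0.5, so a 12-unit rise in y_C moves y_E by −0.5 × 12 = −6. E's best response falls — the actions are strategic substitutes.

-6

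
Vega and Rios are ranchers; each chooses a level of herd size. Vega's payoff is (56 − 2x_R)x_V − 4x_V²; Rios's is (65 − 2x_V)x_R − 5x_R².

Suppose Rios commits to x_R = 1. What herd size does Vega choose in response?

6.75

Expanding Vega's payoff: 56x_V − 2x_Rx_V − 4x_V².
∂π/∂x_V = 56 − 2x_R − 8x_V = 0, so x_V = 7 − 0.25x_R.
At x_R = 1: x_V = 7 − 0.25·1 = 6.75.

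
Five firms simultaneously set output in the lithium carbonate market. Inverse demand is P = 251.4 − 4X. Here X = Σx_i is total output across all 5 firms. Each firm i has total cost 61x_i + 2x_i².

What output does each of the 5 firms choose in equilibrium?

6.8

A representative firm's profit is π_i = x_i(251.4 − 4X) − 61x_i − 2x_i², with X = x_i + Σ_{j≠i} x_j.
First-order condition: 190.4 − 12x_i − 4Σ_{j≠i} x_j = 0.
With identical firms, set every x_j = x: then 190.4 − 12x − 16x = 0, i.e. x = 190.4/28 = 6.8.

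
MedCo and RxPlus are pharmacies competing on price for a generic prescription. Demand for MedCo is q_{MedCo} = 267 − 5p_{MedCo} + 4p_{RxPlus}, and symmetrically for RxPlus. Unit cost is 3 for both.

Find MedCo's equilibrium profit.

MedCo's profit: π = (p_{MedCo} − 3)(267 − 5p_{MedCo} + 4p_{RxPlus}).
∂π/∂p_{MedCo} = 282 − 10p_{MedCo} + 4p_{RxPlus} = 0 ⇒ p_{MedCo} = 28.2 + 0.4p_{RxPlus}.
The game is symmetric, so in equilibrium p_{RxPlus} = p_{MedCo}: the reaction function gives 0.6p_{MedCo} = 28.2, hence p_{MedCo} = 47.
q_{MedCo} = 267 − 5·47 + 4·47 = 220.
Profit = (47 − 3)·220 = 9680.

9680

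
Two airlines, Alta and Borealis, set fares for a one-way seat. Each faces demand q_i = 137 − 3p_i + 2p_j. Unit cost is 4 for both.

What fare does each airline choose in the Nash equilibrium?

37.25

Alta's profit: π = (p_{Alta} − 4)(137 − 3p_{Alta} + 2p_{Borealis}).
∂π/∂p_{Alta} = 149 − 6p_{Alta} + 2p_{Borealis} = 0 ⇒ p_{Alta} = 149/6 + (1/3)p_{Borealis}.
The game is symmetric, so in equilibrium p_{Borealis} = p_{Alta}: the reaction function gives (2/3)p_{Alta} = 149/6, hence p_{Alta} = 37.25.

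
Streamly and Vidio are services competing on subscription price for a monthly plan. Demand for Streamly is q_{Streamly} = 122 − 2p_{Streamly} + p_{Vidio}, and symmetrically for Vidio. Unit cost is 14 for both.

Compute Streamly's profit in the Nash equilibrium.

2592

Streamly's profit: π = (p_{Streamly} − 14)(122 − 2p_{Streamly} + p_{Vidio}).
∂π/∂p_{Streamly} = 150 − 4p_{Streamly} + p_{Vidio} = 0 ⇒ p_{Streamly} = 37.5 + 0.25p_{Vidio}.
By symmetry p_{Vidio} = p_{Streamly}; substituting into the reaction function, 0.75p_{Streamly} = 37.5 and p_{Streamly} = 50.
q_{Streamly} = 122 − 2·50 + 50 = 72.
Profit = (50 − 14)·72 = 2592.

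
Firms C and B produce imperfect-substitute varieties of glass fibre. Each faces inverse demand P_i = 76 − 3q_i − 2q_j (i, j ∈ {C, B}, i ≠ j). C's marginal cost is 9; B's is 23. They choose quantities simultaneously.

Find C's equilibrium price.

36.75

Firm C's profit: π = q_C(76 − 3q_C − 2q_B) − 9q_C.
∂π/∂q_C = 67 − 6q_C − 2q_B = 0 ⇒ q_C = 67/6 − (1/3)q_B.
Similarly q_B = 53/6 − (1/3)q_C.
Solving the two reaction functions simultaneously: (1 − (−1/3)(−1/3))q_C = 67/6 − (1/3)·(53/6), so (8/9)q_C = 74/9 and q_C = 9.25.
Then q_B = 53/6 − (1/3)·9.25 = 5.75.
P_C = 76 − 3·9.25 − 2·5.75 = 36.75.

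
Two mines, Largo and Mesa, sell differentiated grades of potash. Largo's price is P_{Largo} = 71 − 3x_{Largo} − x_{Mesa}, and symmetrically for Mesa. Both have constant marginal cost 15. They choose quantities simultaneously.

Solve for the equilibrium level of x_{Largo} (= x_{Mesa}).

Mine Largo's profit: π = x_{Largo}(71 − 3x_{Largo} − x_{Mesa}) − 15x_{Largo}.
∂π/∂x_{Largo} = 56 − 6x_{Largo} − x_{Mesa} = 0 ⇒ x_{Largo} = 28/3 − (1/6)x_{Mesa}.
By symmetry x_{Mesa} = x_{Largo}; substituting into the reaction function, (7/6)x_{Largo} = 28/3 and x_{Largo} = 8.

8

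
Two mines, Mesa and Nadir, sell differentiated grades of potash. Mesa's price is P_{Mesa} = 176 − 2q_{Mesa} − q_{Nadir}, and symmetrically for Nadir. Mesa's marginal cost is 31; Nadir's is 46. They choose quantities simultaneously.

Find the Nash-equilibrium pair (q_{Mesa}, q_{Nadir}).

Mine Mesa's profit: π = q_{Mesa}(176 − 2q_{Mesa} − q_{Nadir}) − 31q_{Mesa}.
∂π/∂q_{Mesa} = 145 − 4q_{Mesa} − q_{Nadir} = 0 ⇒ q_{Mesa} = 36.25 − 0.25q_{Nadir}.
Similarly q_{Nadir} = 32.5 − 0.25q_{Mesa}.
Plugging q_{Nadir} into Mesa's best response: q_{Mesa} = 36.25 − 0.25(32.5 − 0.25q_{Mesa}) ⇒ 0.9375q_{Mesa} = 28.125, so q_{Mesa} = 30.
Then q_{Nadir} = 32.5 − 0.25·30 = 25.

30, 25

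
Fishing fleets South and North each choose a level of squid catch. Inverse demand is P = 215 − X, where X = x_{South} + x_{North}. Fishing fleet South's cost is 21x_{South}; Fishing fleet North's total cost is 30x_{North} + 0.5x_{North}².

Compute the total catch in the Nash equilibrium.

Fishing fleet South's profit: π = x_{South}(215 − (x_{South} + x_{North})) − 21x_{South}.
∂π/∂x_{South} = 194 − 2x_{South} − x_{North} = 0, so x_{South} = 97 − 0.5x_{North}.
For North: ∂π/∂x_{North} = 185 − 3x_{North} − x_{South} = 0 ⇒ x_{North} = 185/3 − (1/3)x_{South}.
Solving the two reaction functions simultaneously: (1 − (−0.5)(−1/3))x_{South} = 97 − 0.5·(185/3), so (5/6)x_{South} = 397/6 and x_{South} = 79.4.
Then x_{North} = 185/3 − (1/3)·79.4 = 35.2.
Total catch: 79.4 + 35.2 = 114.6.

114.6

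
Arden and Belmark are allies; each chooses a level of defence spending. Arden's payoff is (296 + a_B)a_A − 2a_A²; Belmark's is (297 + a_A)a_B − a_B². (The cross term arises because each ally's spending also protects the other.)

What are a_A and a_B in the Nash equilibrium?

Expanding Arden's payoff: 296a_A + a_Ba_A − 2a_A².
∂π/∂a_A = 296 + a_B − 4a_A = 0, so a_A = 74 + 0.25a_B.
Likewise for Belmark: a_B = 148.5 + 0.5a_A.
Substituting the second reaction function into the first: a_A = 74 + 0.25(148.5 + 0.5a_A), which gives 0.875a_A = 111.125 ⇒ a_A = 127.
Then a_B = 148.5 + 0.5·127 = 212.

127, 212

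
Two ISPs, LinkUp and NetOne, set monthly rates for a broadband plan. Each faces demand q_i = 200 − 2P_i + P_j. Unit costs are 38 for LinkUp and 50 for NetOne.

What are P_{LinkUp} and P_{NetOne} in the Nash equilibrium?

LinkUp's profit: π = (P_{LinkUp} − 38)(200 − 2P_{LinkUp} + P_{NetOne}).
∂π/∂P_{LinkUp} = 276 − 4P_{LinkUp} + P_{NetOne} = 0 ⇒ P_{LinkUp} = 69 + 0.25P_{NetOne}.
Similarly P_{NetOne} = 75 + 0.25P_{LinkUp}.
Plugging P_{NetOne} into LinkUp's best response: P_{LinkUp} = 69 + 0.25(75 + 0.25P_{LinkUp}) ⇒ 0.9375P_{LinkUp} = 87.75, so P_{LinkUp} = 93.6.
Then P_{NetOne} = 75 + 0.25·93.6 = 98.4.

93.6, 98.4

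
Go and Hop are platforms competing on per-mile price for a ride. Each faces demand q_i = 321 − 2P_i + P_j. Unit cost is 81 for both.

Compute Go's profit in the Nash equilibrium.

Go's profit: π = (P_{Go} − 81)(321 − 2P_{Go} + P_{Hop}).
∂π/∂P_{Go} = 483 − 4P_{Go} + P_{Hop} = 0 ⇒ P_{Go} = 120.75 + 0.25P_{Hop}.
Setting P_{Go} = P_{Hop} in the reaction function: P_{Go} = 120.75 + 0.25P_{Go}, so P_{Go} = 120.75 / 0.75 = 161.
q_{Go} = 321 − 2·161 + 161 = 160.
Profit = (161 − 81)·160 = 12800.

12800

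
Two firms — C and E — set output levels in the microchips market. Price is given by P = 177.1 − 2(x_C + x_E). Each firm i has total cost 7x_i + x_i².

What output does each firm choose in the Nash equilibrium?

Firm C's profit: π = x_C(177.1 − 2(x_C + x_E)) − 7x_C − x_C².
∂π/∂x_C = 170.1 − 6x_C − 2x_E = 0, so x_C = 28.35 − (1/3)x_E.
By symmetry x_E = x_C; substituting into the reaction function, (4/3)x_C = 28.35 and x_C = 21.2625.

21.2625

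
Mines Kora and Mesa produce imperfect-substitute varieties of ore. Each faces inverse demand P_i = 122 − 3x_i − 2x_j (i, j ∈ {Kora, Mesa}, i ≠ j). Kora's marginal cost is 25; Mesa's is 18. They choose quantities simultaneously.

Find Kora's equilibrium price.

Mine Kora's profit: π = x_{Kora}(122 − 3x_{Kora} − 2x_{Mesa}) − 25x_{Kora}.
∂π/∂x_{Kora} = 97 − 6x_{Kora} − 2x_{Mesa} = 0 ⇒ x_{Kora} = 97/6 − (1/3)x_{Mesa}.
Similarly x_{Mesa} = 52/3 − (1/3)x_{Kora}.
Solving the two reaction functions simultaneously: (1 − (−1/3)(−1/3))x_{Kora} = 97/6 − (1/3)·(52/3), so (8/9)x_{Kora} = 187/18 and x_{Kora} = 11.6875.
Then x_{Mesa} = 52/3 − (1/3)·11.6875 = 13.4375.
P_{Kora} = 122 − 3·11.6875 − 2·13.4375 = 60.0625.

60.0625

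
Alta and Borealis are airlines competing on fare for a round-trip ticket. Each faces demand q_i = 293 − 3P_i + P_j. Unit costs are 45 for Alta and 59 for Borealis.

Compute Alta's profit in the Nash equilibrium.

Alta's profit: π = (P_{Alta} − 45)(293 − 3P_{Alta} + P_{Borealis}).
∂π/∂P_{Alta} = 428 − 6P_{Alta} + P_{Borealis} = 0 ⇒ P_{Alta} = 214/3 + (1/6)P_{Borealis}.
Similarly P_{Borealis} = 235/3 + (1/6)P_{Alta}.
Plugging P_{Borealis} into Alta's best response: P_{Alta} = 214/3 + (1/6)(235/3 + (1/6)P_{Alta}) ⇒ (35/36)P_{Alta} = 1519/18, so P_{Alta} = 86.8.
Then P_{Borealis} = 235/3 + (1/6)·86.8 = 92.8.
q_{Alta} = 293 − 3·86.8 + 92.8 = 125.4.
Profit = (86.8 − 45)·125.4 = 5241.72.

5241.72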